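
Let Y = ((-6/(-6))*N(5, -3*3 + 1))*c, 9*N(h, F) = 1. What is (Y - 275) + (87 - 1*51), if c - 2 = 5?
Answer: -2144/9 ≈ -238.22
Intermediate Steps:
N(h, F) = 1/9 (N(h, F) = (1/9)*1 = 1/9)
c = 7 (c = 2 + 5 = 7)
Y = 7/9 (Y = (-6/(-6)*(1/9))*7 = (-6*(-1/6)*(1/9))*7 = (1*(1/9))*7 = (1/9)*7 = 7/9 ≈ 0.77778)
(Y - 275) + (87 - 1*51) = (7/9 - 275) + (87 - 1*51) = -2468/9 + (87 - 51) = -2468/9 + 36 = -2144/9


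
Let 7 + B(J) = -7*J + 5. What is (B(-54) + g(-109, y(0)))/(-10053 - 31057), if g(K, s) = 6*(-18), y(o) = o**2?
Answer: -134/20555 ≈ -0.0065191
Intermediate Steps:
B(J) = -2 - 7*J (B(J) = -7 + (-7*J + 5) = -7 + (5 - 7*J) = -2 - 7*J)
g(K, s) = -108
(B(-54) + g(-109, y(0)))/(-10053 - 31057) = ((-2 - 7*(-54)) - 108)/(-10053 - 31057) = ((-2 + 378) - 108)/(-41110) = (376 - 108)*(-1/41110) = 268*(-1/41110) = -134/20555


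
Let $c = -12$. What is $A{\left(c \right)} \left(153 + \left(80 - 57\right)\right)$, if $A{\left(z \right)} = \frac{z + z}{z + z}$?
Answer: $176$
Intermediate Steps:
$A{\left(z \right)} = 1$ ($A{\left(z \right)} = \frac{2 z}{2 z} = 2 z \frac{1}{2 z} = 1$)
$A{\left(c \right)} \left(153 + \left(80 - 57\right)\right) = 1 \left(153 + \left(80 - 57\right)\right) = 1 \left(153 + 23\right) = 1 \cdot 176 = 176$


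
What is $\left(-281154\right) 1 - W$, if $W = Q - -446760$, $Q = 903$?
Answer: $-728817$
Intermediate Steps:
$W = 447663$ ($W = 903 - -446760 = 903 + 446760 = 447663$)
$\left(-281154\right) 1 - W = \left(-281154\right) 1 - 447663 = -281154 - 447663 = -728817$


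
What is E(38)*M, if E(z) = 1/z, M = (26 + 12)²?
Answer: 38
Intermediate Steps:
M = 1444 (M = 38² = 1444)
E(38)*M = 1444/38 = (1/38)*1444 = 38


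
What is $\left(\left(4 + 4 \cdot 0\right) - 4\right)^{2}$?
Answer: $0$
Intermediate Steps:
$\left(\left(4 + 4 \cdot 0\right) - 4\right)^{2} = \left(\left(4 + 0\right) - 4\right)^{2} = \left(4 - 4\right)^{2} = 0^{2} = 0$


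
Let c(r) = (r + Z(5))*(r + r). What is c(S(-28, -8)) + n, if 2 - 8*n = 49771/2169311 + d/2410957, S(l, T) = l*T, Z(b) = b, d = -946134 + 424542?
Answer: 4292555580082644991/41840924325016 ≈ 1.0259e+5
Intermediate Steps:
d = -521592
S(l, T) = T*l
n = 11471730603519/41840924325016 (n = ¼ - (49771/2169311 - 521592/2410957)/8 = ¼ - ⅛*(-1011499522265/5230115540627) = ¼ + 1011499522265/41840924325016 = 11471730603519/41840924325016 ≈ 0.27417)
c(r) = 2*r*(5 + r) (c(r) = (r + 5)*(r + r) = (5 + r)*(2*r) = 2*r*(5 + r))
c(S(-28, -8)) + n = 2*(-8*(-28))*(5 - 8*(-28)) + 11471730603519/41840924325016 = 2*224*(5 + 224) + 11471730603519/41840924325016 = 2*224*229 + 11471730603519/41840924325016 = 102592 + 11471730603519/41840924325016 = 4292555580082644991/41840924325016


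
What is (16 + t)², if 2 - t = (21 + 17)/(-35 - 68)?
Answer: 3579664/10609 ≈ 337.42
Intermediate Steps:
t = 244/103 (t = 2 - (21 + 17)/(-35 - 68) = 2 - 38/(-103) = 2 - 38*(-1)/103 = 2 - 1*(-38/103) = 2 + 38/103 = 244/103 ≈ 2.3689)
(16 + t)² = (16 + 244/103)² = (1892/103)² = 3579664/10609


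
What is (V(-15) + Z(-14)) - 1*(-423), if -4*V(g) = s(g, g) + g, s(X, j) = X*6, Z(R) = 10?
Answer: 1837/4 ≈ 459.25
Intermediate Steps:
s(X, j) = 6*X
V(g) = -7*g/4 (V(g) = -(6*g + g)/4 = -7*g/4)
(V(-15) + Z(-14)) - 1*(-423) = (-7/4*(-15) + 10) - 1*(-423) = (105/4 + 10) + 423 = 145/4 + 423 = 1837/4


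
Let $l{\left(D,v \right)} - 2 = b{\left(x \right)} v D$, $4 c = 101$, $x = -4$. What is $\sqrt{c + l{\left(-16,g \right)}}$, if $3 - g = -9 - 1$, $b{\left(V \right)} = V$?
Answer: $\frac{\sqrt{3437}}{2} \approx 29.313$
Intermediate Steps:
$c = \frac{101}{4}$ ($c = \frac{1}{4} \cdot 101 = \frac{101}{4} \approx 25.25$)
$g = 13$ ($g = 3 - \left(-9 - 1\right) = 3 - -10 = 3 + 10 = 13$)
$l{\left(D,v \right)} = 2 - 4 D v$ ($l{\left(D,v \right)} = 2 + - 4 v D = 2 - 4 D v$)
$\sqrt{c + l{\left(-16,g \right)}} = \sqrt{\frac{101}{4} - \left(-2 - 832\right)} = \sqrt{\frac{101}{4} + \left(2 + 832\right)} = \sqrt{\frac{101}{4} + 834} = \sqrt{\frac{3437}{4}} = \frac{\sqrt{3437}}{2}$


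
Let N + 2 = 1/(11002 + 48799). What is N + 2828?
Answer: 168997627/59801 ≈ 2826.0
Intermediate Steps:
N = -119601/59801 (N = -2 + 1/(11002 + 48799) = -2 + 1/59801 = -119601/59801 ≈ -2.0000)
N + 2828 = -119601/59801 + 2828 = 168997627/59801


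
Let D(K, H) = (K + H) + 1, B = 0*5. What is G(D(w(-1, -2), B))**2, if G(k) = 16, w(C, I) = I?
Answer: 256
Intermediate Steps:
B = 0
D(K, H) = 1 + H + K (D(K, H) = (H + K) + 1 = 1 + H + K)
G(D(w(-1, -2), B))**2 = 16**2 = 256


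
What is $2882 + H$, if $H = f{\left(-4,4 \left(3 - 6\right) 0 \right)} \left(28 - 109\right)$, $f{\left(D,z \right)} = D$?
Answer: $3206$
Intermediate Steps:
$H = 324$ ($H = - 4 \left(28 - 109\right) = \left(-4\right) \left(-81\right) = 324$)
$2882 + H = 2882 + 324 = 3206$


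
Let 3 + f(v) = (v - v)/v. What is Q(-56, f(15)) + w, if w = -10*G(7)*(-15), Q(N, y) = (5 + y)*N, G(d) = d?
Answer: 938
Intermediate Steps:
f(v) = -3 (f(v) = -3 + (v - v)/v = -3 + 0/v = -3 + 0 = -3)
Q(N, y) = N*(5 + y)
w = 1050 (w = -10*7*(-15) = -70*(-15) = 1050)
Q(-56, f(15)) + w = -56*(5 - 3) + 1050 = -56*2 + 1050 = -112 + 1050 = 938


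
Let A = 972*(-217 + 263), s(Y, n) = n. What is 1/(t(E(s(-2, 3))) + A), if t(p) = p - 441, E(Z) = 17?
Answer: 1/44288 ≈ 2.2579e-5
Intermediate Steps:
A = 44712 (A = 972*46 = 44712)
t(p) = -441 + p
1/(t(E(s(-2, 3))) + A) = 1/((-441 + 17) + 44712) = 1/(-424 + 44712) = 1/44288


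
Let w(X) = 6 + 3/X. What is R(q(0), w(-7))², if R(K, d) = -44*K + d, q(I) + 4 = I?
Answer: 1615441/49 ≈ 32968.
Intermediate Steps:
q(I) = -4 + I
R(K, d) = d - 44*K
R(q(0), w(-7))² = ((6 + 3/(-7)) - 44*(-4 + 0))² = ((6 + 3*(-⅐)) - 44*(-4))² = ((6 - 3/7) + 176)² = (39/7 + 176)² = (1271/7)² = 1615441/49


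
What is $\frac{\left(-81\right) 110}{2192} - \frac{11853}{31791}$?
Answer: $- \frac{51539931}{11614312} \approx -4.4376$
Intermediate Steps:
$\frac{\left(-81\right) 110}{2192} - \frac{11853}{31791} = \left(-8910\right) \frac{1}{2192} - \frac{3951}{10597} = - \frac{4455}{1096} - \frac{3951}{10597} = - \frac{51539931}{11614312}$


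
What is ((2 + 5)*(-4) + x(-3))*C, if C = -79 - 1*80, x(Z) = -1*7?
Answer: 5565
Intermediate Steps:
x(Z) = -7
C = -159 (C = -79 - 80 = -159)
((2 + 5)*(-4) + x(-3))*C = ((2 + 5)*(-4) - 7)*(-159) = (7*(-4) - 7)*(-159) = (-28 - 7)*(-159) = -35*(-159) = 5565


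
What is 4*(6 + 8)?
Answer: 56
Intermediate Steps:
4*(6 + 8) = 4*14 = 56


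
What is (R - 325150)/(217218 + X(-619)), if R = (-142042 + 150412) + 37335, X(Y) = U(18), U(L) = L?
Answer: -279445/217236 ≈ -1.2864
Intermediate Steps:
X(Y) = 18
R = 45705 (R = 8370 + 37335 = 45705)
(R - 325150)/(217218 + X(-619)) = (45705 - 325150)/(217218 + 18) = -279445/217236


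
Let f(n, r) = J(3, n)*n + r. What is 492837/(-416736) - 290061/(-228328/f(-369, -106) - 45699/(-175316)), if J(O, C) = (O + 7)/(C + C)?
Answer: -720040718314888825/5561226240615264 ≈ -129.48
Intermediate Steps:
J(O, C) = (7 + O)/(2*C) (J(O, C) = (7 + O)/((2*C)) = (7 + O)*(1/(2*C)) = (7 + O)/(2*C))
f(n, r) = 5 + r (f(n, r) = ((7 + 3)/(2*n))*n + r = ((½)*10/n)*n + r = (5/n)*n + r = 5 + r)
492837/(-416736) - 290061/(-228328/f(-369, -106) - 45699/(-175316)) = 492837/(-416736) - 290061/(-228328/(5 - 106) - 45699/(-175316)) = 492837*(-1/416736) - 290061/(-228328/(-101) - 45699*(-1/175316)) = -164279/138912 - 290061/(-228328*(-1/101) + 45699/175316) = -164279/138912 - 290061/(228328/101 + 45699/175316) = -164279/138912 - 290061/40034167247/17706916 = -164279/138912 - 290061*17706916/40034167247 = -164279/138912 - 5136085761876/40034167247 = -720040718314888825/5561226240615264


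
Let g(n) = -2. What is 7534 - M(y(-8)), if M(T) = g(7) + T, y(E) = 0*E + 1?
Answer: 7535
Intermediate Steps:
y(E) = 1 (y(E) = 0 + 1 = 1)
M(T) = -2 + T
7534 - M(y(-8)) = 7534 - (-2 + 1) = 7534 - 1*(-1) = 7534 + 1 = 7535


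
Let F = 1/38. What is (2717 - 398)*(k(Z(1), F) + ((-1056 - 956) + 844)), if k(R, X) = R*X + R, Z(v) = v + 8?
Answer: -102112527/38 ≈ -2.6872e+6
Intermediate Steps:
Z(v) = 8 + v
F = 1/38 ≈ 0.026316
k(R, X) = R + R*X
(2717 - 398)*(k(Z(1), F) + ((-1056 - 956) + 844)) = (2717 - 398)*((8 + 1)*(1 + 1/38) + ((-1056 - 956) + 844)) = 2319*(9*(39/38) + (-2012 + 844)) = 2319*(351/38 - 1168) = 2319*(-44033/38) = -102112527/38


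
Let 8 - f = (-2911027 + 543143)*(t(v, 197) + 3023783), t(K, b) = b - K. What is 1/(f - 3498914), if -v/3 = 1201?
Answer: 1/7168961845466 ≈ 1.3949e-13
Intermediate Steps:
v = -3603 (v = -3*1201 = -3603)
f = 7168965344380 (f = 8 - (-2911027 + 543143)*((197 - 1*(-3603)) + 3023783) = 8 - (-2367884)*((197 + 3603) + 3023783) = 8 - (-2367884)*(3800 + 3023783) = 8 - (-2367884)*3027583 = 8 - 1*(-7168965344372) = 8 + 7168965344372 = 7168965344380)
1/(f - 3498914) = 1/(7168965344380 - 3498914) = 1/7168961845466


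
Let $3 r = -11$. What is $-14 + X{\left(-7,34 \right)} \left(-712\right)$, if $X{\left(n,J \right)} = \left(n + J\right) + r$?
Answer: $- \frac{49882}{3} \approx -16627.0$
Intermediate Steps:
$r = - \frac{11}{3}$ ($r = \frac{1}{3} \left(-11\right) = - \frac{11}{3} \approx -3.6667$)
$X{\left(n,J \right)} = - \frac{11}{3} + J + n$ ($X{\left(n,J \right)} = \left(n + J\right) - \frac{11}{3} = \left(J + n\right) - \frac{11}{3} = - \frac{11}{3} + J + n$)
$-14 + X{\left(-7,34 \right)} \left(-712\right) = -14 + \left(- \frac{11}{3} + 34 - 7\right) \left(-712\right) = -14 + \frac{70}{3} \left(-712\right) = -14 - \frac{49840}{3} = - \frac{49882}{3}$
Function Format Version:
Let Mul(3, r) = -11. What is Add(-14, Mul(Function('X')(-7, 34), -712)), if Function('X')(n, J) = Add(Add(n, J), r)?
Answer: Rational(-49882, 3) ≈ -16627.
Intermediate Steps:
r = Rational(-11, 3) (r = Mul(Rational(1, 3), -11) = Rational(-11, 3) ≈ -3.6667)
Function('X')(n, J) = Add(Rational(-11, 3), J, n) (Function('X')(n, J) = Add(Add(n, J), Rational(-11, 3)) = Add(Add(J, n), Rational(-11, 3)) = Add(Rational(-11, 3), J, n))
Add(-14, Mul(Function('X')(-7, 34), -712)) = Add(-14, Mul(Add(Rational(-11, 3), 34, -7), -712)) = Add(-14, Mul(Rational(70, 3), -712)) = Add(-14, Rational(-49840, 3)) = Rational(-49882, 3)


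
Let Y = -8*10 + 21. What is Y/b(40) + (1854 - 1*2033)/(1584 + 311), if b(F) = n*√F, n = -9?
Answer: -179/1895 + 59*√10/180 ≈ 0.94207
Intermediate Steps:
Y = -59 (Y = -80 + 21 = -59)
b(F) = -9*√F
Y/b(40) + (1854 - 1*2033)/(1584 + 311) = -59*(-√10/180) + (1854 - 1*2033)/(1584 + 311) = -59*(-√10/180) + (1854 - 2033)/1895 = -59*(-√10/180) - 179*1/1895 = -(-59)*√10/180 - 179/1895 = 59*√10/180 - 179/1895 = -179/1895 + 59*√10/180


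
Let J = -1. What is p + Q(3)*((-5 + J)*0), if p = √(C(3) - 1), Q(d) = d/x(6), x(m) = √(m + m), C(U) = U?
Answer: √2 ≈ 1.4142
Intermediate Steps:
x(m) = √2*√m (x(m) = √(2*m) = √2*√m)
Q(d) = d*√3/6 (Q(d) = d/((√2*√6)) = d/((2*√3)) = d*(√3/6) = d*√3/6)
p = √2 (p = √(3 - 1) = √2 ≈ 1.4142)
p + Q(3)*((-5 + J)*0) = √2 + ((⅙)*3*√3)*((-5 - 1)*0) = √2 + (√3/2)*(-6*0) = √2 + (√3/2)*0 = √2 + 0 = √2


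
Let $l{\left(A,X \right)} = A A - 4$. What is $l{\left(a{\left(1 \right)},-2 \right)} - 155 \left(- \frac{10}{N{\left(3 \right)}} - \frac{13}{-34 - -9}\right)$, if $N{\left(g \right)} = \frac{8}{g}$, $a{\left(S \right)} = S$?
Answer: $\frac{9953}{20} \approx 497.65$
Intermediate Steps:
$l{\left(A,X \right)} = -4 + A^{2}$ ($l{\left(A,X \right)} = A^{2} - 4 = -4 + A^{2}$)
$l{\left(a{\left(1 \right)},-2 \right)} - 155 \left(- \frac{10}{N{\left(3 \right)}} - \frac{13}{-34 - -9}\right) = \left(-4 + 1^{2}\right) - 155 \left(- \frac{10}{8 \cdot \frac{1}{3}} - \frac{13}{-34 - -9}\right) = \left(-4 + 1\right) - 155 \left(- \frac{10}{8 \cdot \frac{1}{3}} - \frac{13}{-34 + 9}\right) = -3 - 155 \left(- \frac{10}{\frac{8}{3}} - \frac{13}{-25}\right) = -3 - 155 \left(\left(-10\right) \frac{3}{8} - - \frac{13}{25}\right) = -3 - 155 \left(- \frac{15}{4} + \frac{13}{25}\right) = -3 - - \frac{10013}{20} = -3 + \frac{10013}{20} = \frac{9953}{20}$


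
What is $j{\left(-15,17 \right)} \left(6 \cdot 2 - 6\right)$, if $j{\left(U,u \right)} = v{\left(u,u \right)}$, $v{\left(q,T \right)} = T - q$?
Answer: $0$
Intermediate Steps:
$j{\left(U,u \right)} = 0$ ($j{\left(U,u \right)} = u - u = 0$)
$j{\left(-15,17 \right)} \left(6 \cdot 2 - 6\right) = 0 \left(6 \cdot 2 - 6\right) = 0 \left(12 - 6\right) = 0 \cdot 6 = 0$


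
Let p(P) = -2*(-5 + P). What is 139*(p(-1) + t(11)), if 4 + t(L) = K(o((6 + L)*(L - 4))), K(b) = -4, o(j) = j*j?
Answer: 556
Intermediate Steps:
o(j) = j²
t(L) = -8 (t(L) = -4 - 4 = -8)
p(P) = 10 - 2*P
139*(p(-1) + t(11)) = 139*((10 - 2*(-1)) - 8) = 139*((10 + 2) - 8) = 139*(12 - 8) = 139*4 = 556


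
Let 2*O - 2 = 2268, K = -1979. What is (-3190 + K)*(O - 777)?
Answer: -1850502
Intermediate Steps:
O = 1135 (O = 1 + (½)*2268 = 1 + 1134 = 1135)
(-3190 + K)*(O - 777) = (-3190 - 1979)*(1135 - 777) = -5169*358 = -1850502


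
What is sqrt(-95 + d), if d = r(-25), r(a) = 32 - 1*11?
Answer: I*sqrt(74) ≈ 8.6023*I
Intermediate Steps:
r(a) = 21 (r(a) = 32 - 11 = 21)
d = 21
sqrt(-95 + d) = sqrt(-95 + 21) = sqrt(-74) = I*sqrt(74)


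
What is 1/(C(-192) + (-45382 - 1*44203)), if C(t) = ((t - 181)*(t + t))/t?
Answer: -1/90331 ≈ -1.1070e-5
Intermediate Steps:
C(t) = -362 + 2*t (C(t) = ((-181 + t)*(2*t))/t = (2*t*(-181 + t))/t = -362 + 2*t)
1/(C(-192) + (-45382 - 1*44203)) = 1/((-362 + 2*(-192)) + (-45382 - 1*44203)) = 1/((-362 - 384) + (-45382 - 44203)) = 1/(-746 - 89585) = 1/(-90331) = -1/90331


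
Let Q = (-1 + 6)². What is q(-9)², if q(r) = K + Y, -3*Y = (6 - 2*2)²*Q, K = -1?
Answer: 10609/9 ≈ 1178.8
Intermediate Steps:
Q = 25 (Q = 5² = 25)
Y = -100/3 (Y = -(6 - 2*2)²*25/3 = -(6 - 4)²*25/3 = -2²*25/3 = -4*25/3 = -⅓*100 = -100/3 ≈ -33.333)
q(r) = -103/3 (q(r) = -1 - 100/3 = -103/3)
q(-9)² = (-103/3)² = 10609/9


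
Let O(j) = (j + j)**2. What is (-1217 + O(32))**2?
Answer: 8288641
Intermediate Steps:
O(j) = 4*j**2 (O(j) = (2*j)**2 = 4*j**2)
(-1217 + O(32))**2 = (-1217 + 4*32**2)**2 = (-1217 + 4*1024)**2 = (-1217 + 4096)**2 = 2879**2 = 8288641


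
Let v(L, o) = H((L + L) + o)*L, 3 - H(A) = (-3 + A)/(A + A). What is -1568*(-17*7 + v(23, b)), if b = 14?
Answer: 477652/5 ≈ 95530.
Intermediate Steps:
H(A) = 3 - (-3 + A)/(2*A) (H(A) = 3 - (-3 + A)/(A + A) = 3 - (-3 + A)/(2*A))
v(L, o) = L*(3 + 5*o + 10*L)/(2*(o + 2*L)) (v(L, o) = ((3 + 5*((L + L) + o))/(2*((L + L) + o)))*L = ((3 + 5*(2*L + o))/(2*(2*L + o)))*L = ((3 + 5*(o + 2*L))/(2*(o + 2*L)))*L = ((3 + (5*o + 10*L))/(2*(o + 2*L)))*L = ((3 + 5*o + 10*L)/(2*(o + 2*L)))*L = L*(3 + 5*o + 10*L)/(2*(o + 2*L)))
-1568*(-17*7 + v(23, b)) = -1568*(-17*7 + (½)*23*(3 + 5*14 + 10*23)/(14 + 2*23)) = -1568*(-119 + (½)*23*(3 + 70 + 230)/(14 + 46)) = -1568*(-119 + (½)*23*303/60) = -1568*(-119 + (½)*23*(1/60)*303) = -1568*(-119 + 2323/40) = -1568*(-2437/40) = 477652/5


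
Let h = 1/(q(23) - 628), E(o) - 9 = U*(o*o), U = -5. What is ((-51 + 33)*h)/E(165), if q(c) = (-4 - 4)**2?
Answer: -1/4264968 ≈ -2.3447e-7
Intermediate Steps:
q(c) = 64 (q(c) = (-8)**2 = 64)
E(o) = 9 - 5*o**2 (E(o) = 9 - 5*o*o = 9 - 5*o**2)
h = -1/564 (h = 1/(64 - 628) = 1/(-564) = -1/564 ≈ -0.0017731)
((-51 + 33)*h)/E(165) = ((-51 + 33)*(-1/564))/(9 - 5*165**2) = (-18*(-1/564))/(9 - 5*27225) = 3/(94*(9 - 136125)) = (3/94)/(-136116) = (3/94)*(-1/136116) = -1/4264968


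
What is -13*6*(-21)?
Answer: 1638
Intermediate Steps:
-13*6*(-21) = -78*(-21) = 1638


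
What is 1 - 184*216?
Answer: -39743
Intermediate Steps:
1 - 184*216 = 1 - 39744 = -39743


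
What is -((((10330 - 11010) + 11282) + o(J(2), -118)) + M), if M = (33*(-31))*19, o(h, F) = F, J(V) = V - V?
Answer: 8953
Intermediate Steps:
J(V) = 0
M = -19437 (M = -1023*19 = -19437)
-((((10330 - 11010) + 11282) + o(J(2), -118)) + M) = -((((10330 - 11010) + 11282) - 118) - 19437) = -(((-680 + 11282) - 118) - 19437) = -((10602 - 118) - 19437) = -(10484 - 19437) = -1*(-8953) = 8953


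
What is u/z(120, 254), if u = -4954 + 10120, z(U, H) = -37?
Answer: -5166/37 ≈ -139.62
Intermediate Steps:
u = 5166
u/z(120, 254) = 5166/(-37) = 5166*(-1/37) = -5166/37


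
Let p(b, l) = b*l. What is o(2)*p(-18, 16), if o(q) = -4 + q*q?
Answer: 0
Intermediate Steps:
o(q) = -4 + q**2
o(2)*p(-18, 16) = (-4 + 2**2)*(-18*16) = (-4 + 4)*(-288) = 0*(-288) = 0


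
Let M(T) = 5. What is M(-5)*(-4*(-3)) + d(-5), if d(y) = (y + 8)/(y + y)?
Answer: 597/10 ≈ 59.700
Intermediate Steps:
d(y) = (8 + y)/(2*y) (d(y) = (8 + y)/((2*y)) = (8 + y)*(1/(2*y)) = (8 + y)/(2*y))
M(-5)*(-4*(-3)) + d(-5) = 5*(-4*(-3)) + (1/2)*(8 - 5)/(-5) = 5*12 + (1/2)*(-1/5)*3 = 60 - 3/10 = 597/10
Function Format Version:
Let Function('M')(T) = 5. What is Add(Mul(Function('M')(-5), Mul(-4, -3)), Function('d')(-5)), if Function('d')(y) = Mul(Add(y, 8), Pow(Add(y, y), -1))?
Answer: Rational(597, 10) ≈ 59.700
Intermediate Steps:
Function('d')(y) = Mul(Rational(1, 2), Pow(y, -1), Add(8, y)) (Function('d')(y) = Mul(Add(8, y), Pow(Mul(2, y), -1)) = Mul(Add(8, y), Mul(Rational(1, 2), Pow(y, -1))) = Mul(Rational(1, 2), Pow(y, -1), Add(8, y)))
Add(Mul(Function('M')(-5), Mul(-4, -3)), Function('d')(-5)) = Add(Mul(5, Mul(-4, -3)), Mul(Rational(1, 2), Pow(-5, -1), Add(8, -5))) = Add(Mul(5, 12), Mul(Rational(1, 2), Rational(-1, 5), 3)) = Add(60, Rational(-3, 10)) = Rational(597, 10)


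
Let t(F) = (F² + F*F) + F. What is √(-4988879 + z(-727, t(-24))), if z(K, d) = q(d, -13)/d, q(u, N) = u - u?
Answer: I*√4988879 ≈ 2233.6*I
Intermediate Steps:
q(u, N) = 0
t(F) = F + 2*F² (t(F) = (F² + F²) + F = 2*F² + F = F + 2*F²)
z(K, d) = 0 (z(K, d) = 0/d = 0)
√(-4988879 + z(-727, t(-24))) = √(-4988879 + 0) = √(-4988879) = I*√4988879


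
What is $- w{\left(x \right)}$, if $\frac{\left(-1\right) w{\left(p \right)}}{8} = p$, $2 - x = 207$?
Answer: $-1640$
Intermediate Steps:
$x = -205$ ($x = 2 - 207 = -205$)
$w{\left(p \right)} = - 8 p$
$- w{\left(x \right)} = - \left(-8\right) \left(-205\right) = \left(-1\right) 1640 = -1640$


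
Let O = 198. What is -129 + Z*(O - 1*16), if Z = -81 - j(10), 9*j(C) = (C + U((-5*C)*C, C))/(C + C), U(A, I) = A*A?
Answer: -2408930/9 ≈ -2.6766e+5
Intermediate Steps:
U(A, I) = A²
j(C) = (C + 25*C⁴)/(18*C) (j(C) = ((C + ((-5*C)*C)²)/(C + C))/9 = ((C + (-5*C²)²)/((2*C)))/9 = ((C + 25*C⁴)*(1/(2*C)))/9 = ((C + 25*C⁴)/(2*C))/9 = (C + 25*C⁴)/(18*C))
Z = -26459/18 (Z = -81 - (1/18 + (25/18)*10³) = -81 - (1/18 + (25/18)*1000) = -81 - (1/18 + 12500/9) = -81 - 1*25001/18 = -81 - 25001/18 = -26459/18 ≈ -1469.9)
-129 + Z*(O - 1*16) = -129 - 26459*(198 - 1*16)/18 = -129 - 26459*(198 - 16)/18 = -129 - 26459/18*182 = -129 - 2407769/9 = -2408930/9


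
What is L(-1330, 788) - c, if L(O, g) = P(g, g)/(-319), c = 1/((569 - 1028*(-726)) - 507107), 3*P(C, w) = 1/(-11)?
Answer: 76421/841423110 ≈ 9.0824e-5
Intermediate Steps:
P(C, w) = -1/33 (P(C, w) = (⅓)/(-11) = (⅓)*(-1/11) = -1/33)
c = 1/239790 (c = 1/((569 + 746328) - 507107) = 1/(746897 - 507107) = 1/239790 ≈ 4.1703e-6)
L(O, g) = 1/10527 (L(O, g) = -1/33/(-319) = -1/33*(-1/319) = 1/10527)
L(-1330, 788) - c = 1/10527 - 1*1/239790 = 1/10527 - 1/239790 = 76421/841423110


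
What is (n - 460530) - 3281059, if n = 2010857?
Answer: -1730732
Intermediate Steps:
(n - 460530) - 3281059 = (2010857 - 460530) - 3281059 = 1550327 - 3281059 = -1730732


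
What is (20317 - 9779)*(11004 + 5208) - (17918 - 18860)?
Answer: 170842998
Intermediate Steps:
(20317 - 9779)*(11004 + 5208) - (17918 - 18860) = 10538*16212 - 1*(-942) = 170842056 + 942 = 170842998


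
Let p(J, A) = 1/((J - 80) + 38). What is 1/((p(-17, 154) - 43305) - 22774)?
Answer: -59/3898662 ≈ -1.5133e-5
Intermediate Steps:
p(J, A) = 1/(-42 + J) (p(J, A) = 1/((-80 + J) + 38) = 1/(-42 + J))
1/((p(-17, 154) - 43305) - 22774) = 1/((1/(-42 - 17) - 43305) - 22774) = 1/((1/(-59) - 43305) - 22774) = 1/((-1/59 - 43305) - 22774) = 1/(-2554996/59 - 22774) = 1/(-3898662/59) = -59/3898662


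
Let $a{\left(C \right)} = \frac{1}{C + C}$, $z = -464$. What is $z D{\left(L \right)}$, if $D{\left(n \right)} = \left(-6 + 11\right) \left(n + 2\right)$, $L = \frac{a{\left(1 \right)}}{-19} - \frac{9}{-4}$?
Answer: $- \frac{186180}{19} \approx -9799.0$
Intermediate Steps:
$a{\left(C \right)} = \frac{1}{2 C}$
$L = \frac{169}{76}$ ($L = \frac{\frac{1}{2} \cdot 1^{-1}}{-19} - \frac{9}{-4} = \frac{1}{2} \cdot 1 \left(- \frac{1}{19}\right) - - \frac{9}{4} = \frac{1}{2} \left(- \frac{1}{19}\right) + \frac{9}{4} = - \frac{1}{38} + \frac{9}{4} = \frac{169}{76} \approx 2.2237$)
$D{\left(n \right)} = 10 + 5 n$ ($D{\left(n \right)} = 5 \left(2 + n\right) = 10 + 5 n$)
$z D{\left(L \right)} = - 464 \left(10 + 5 \cdot \frac{169}{76}\right) = - 464 \left(10 + \frac{845}{76}\right) = \left(-464\right) \frac{1605}{76} = - \frac{186180}{19}$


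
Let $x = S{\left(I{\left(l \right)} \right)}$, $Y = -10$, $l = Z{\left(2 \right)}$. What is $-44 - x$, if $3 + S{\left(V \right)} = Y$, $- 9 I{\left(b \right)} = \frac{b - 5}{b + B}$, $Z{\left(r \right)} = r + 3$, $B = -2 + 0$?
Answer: $-31$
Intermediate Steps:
$B = -2$
$Z{\left(r \right)} = 3 + r$
$l = 5$ ($l = 3 + 2 = 5$)
$I{\left(b \right)} = - \frac{-5 + b}{9 \left(-2 + b\right)}$ ($I{\left(b \right)} = - \frac{\left(b - 5\right) \frac{1}{b - 2}}{9} = - \frac{\left(-5 + b\right) \frac{1}{-2 + b}}{9} = - \frac{\frac{1}{-2 + b} \left(-5 + b\right)}{9} = - \frac{-5 + b}{9 \left(-2 + b\right)}$)
$S{\left(V \right)} = -13$ ($S{\left(V \right)} = -3 - 10 = -13$)
$x = -13$
$-44 - x = -44 - -13 = -44 + 13 = -31$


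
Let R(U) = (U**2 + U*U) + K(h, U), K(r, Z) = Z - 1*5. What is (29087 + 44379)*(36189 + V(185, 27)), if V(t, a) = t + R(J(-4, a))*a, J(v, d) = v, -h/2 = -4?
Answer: 2717874670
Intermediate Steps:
h = 8 (h = -2*(-4) = 8)
K(r, Z) = -5 + Z (K(r, Z) = Z - 5 = -5 + Z)
R(U) = -5 + U + 2*U**2 (R(U) = (U**2 + U*U) + (-5 + U) = (U**2 + U**2) + (-5 + U) = 2*U**2 + (-5 + U) = -5 + U + 2*U**2)
V(t, a) = t + 23*a (V(t, a) = t + (-5 - 4 + 2*(-4)**2)*a = t + (-5 - 4 + 2*16)*a = t + (-5 - 4 + 32)*a = t + 23*a)
(29087 + 44379)*(36189 + V(185, 27)) = (29087 + 44379)*(36189 + (185 + 23*27)) = 73466*(36189 + (185 + 621)) = 73466*(36189 + 806) = 73466*36995 = 2717874670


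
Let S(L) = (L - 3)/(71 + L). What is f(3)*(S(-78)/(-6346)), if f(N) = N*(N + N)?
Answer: -729/22211 ≈ -0.032822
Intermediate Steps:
f(N) = 2*N² (f(N) = N*(2*N) = 2*N²)
S(L) = (-3 + L)/(71 + L)
f(3)*(S(-78)/(-6346)) = (2*3²)*(((-3 - 78)/(71 - 78))/(-6346)) = (2*9)*((-81/(-7))*(-1/6346)) = 18*(-⅐*(-81)*(-1/6346)) = 18*((81/7)*(-1/6346)) = 18*(-81/44422) = -729/22211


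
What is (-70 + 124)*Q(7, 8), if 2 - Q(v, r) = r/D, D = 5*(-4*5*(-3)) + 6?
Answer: 1812/17 ≈ 106.59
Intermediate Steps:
D = 306 (D = 5*(-20*(-3)) + 6 = 5*60 + 6 = 300 + 6 = 306)
Q(v, r) = 2 - r/306
(-70 + 124)*Q(7, 8) = (-70 + 124)*(2 - 1/306*8) = 54*(2 - 4/153) = 54*(302/153) = 1812/17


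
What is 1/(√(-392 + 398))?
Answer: √6/6 ≈ 0.40825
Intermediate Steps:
1/(√(-392 + 398)) = 1/(√6) = √6/6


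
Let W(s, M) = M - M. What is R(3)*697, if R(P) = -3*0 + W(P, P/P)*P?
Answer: 0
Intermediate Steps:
W(s, M) = 0
R(P) = 0 (R(P) = -3*0 + 0*P = 0 + 0 = 0)
R(3)*697 = 0*697 = 0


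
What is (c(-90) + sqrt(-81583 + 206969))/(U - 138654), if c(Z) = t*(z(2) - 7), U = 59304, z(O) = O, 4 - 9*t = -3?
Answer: 7/142830 - sqrt(125386)/79350 ≈ -0.0044135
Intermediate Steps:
t = 7/9 (t = 4/9 - 1/9*(-3) = 4/9 + 1/3 = 7/9 ≈ 0.77778)
c(Z) = -35/9 (c(Z) = 7*(2 - 7)/9 = (7/9)*(-5) = -35/9)
(c(-90) + sqrt(-81583 + 206969))/(U - 138654) = (-35/9 + sqrt(-81583 + 206969))/(59304 - 138654) = (-35/9 + sqrt(125386))/(-79350) = (-35/9 + sqrt(125386))*(-1/79350) = 7/142830 - sqrt(125386)/79350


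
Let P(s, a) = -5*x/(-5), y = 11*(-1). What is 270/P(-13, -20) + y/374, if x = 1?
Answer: 9179/34 ≈ 269.97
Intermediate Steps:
y = -11
P(s, a) = 1 (P(s, a) = -5/(-5) = -5*(-1)/5 = -5*(-⅕) = 1)
270/P(-13, -20) + y/374 = 270/1 - 11/374 = 270*1 - 11*1/374 = 270 - 1/34 = 9179/34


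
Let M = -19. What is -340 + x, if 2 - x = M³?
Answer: 6521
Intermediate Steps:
x = 6861 (x = 2 - 1*(-19)³ = 2 - 1*(-6859) = 2 + 6859 = 6861)
-340 + x = -340 + 6861 = 6521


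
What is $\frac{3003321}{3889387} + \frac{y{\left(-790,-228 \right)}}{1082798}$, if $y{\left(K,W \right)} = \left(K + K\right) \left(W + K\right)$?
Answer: $\frac{4753917799219}{2105710232413} \approx 2.2576$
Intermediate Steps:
$y{\left(K,W \right)} = 2 K \left(K + W\right)$
$\frac{3003321}{3889387} + \frac{y{\left(-790,-228 \right)}}{1082798} = \frac{3003321}{3889387} + \frac{2 \left(-790\right) \left(-790 - 228\right)}{1082798} = 3003321 \cdot \frac{1}{3889387} + 2 \left(-790\right) \left(-1018\right) \frac{1}{1082798} = \frac{3003321}{3889387} + 1608440 \cdot \frac{1}{1082798} = \frac{3003321}{3889387} + \frac{804220}{541399} = \frac{4753917799219}{2105710232413}$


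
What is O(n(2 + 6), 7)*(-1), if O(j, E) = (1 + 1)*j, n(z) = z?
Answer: -16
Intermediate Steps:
O(j, E) = 2*j
O(n(2 + 6), 7)*(-1) = (2*(2 + 6))*(-1) = (2*8)*(-1) = 16*(-1) = -16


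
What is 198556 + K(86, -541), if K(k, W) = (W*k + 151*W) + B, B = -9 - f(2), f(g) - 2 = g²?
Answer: 70324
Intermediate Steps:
f(g) = 2 + g²
B = -15 (B = -9 - (2 + 2²) = -9 - (2 + 4) = -9 - 1*6 = -9 - 6 = -15)
K(k, W) = -15 + 151*W + W*k (K(k, W) = (W*k + 151*W) - 15 = (151*W + W*k) - 15 = -15 + 151*W + W*k)
198556 + K(86, -541) = 198556 + (-15 + 151*(-541) - 541*86) = 198556 + (-15 - 81691 - 46526) = 198556 - 128232 = 70324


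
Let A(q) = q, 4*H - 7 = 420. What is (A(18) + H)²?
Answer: 249001/16 ≈ 15563.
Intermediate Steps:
H = 427/4 (H = 7/4 + (¼)*420 = 7/4 + 105 = 427/4 ≈ 106.75)
(A(18) + H)² = (18 + 427/4)² = (499/4)² = 249001/16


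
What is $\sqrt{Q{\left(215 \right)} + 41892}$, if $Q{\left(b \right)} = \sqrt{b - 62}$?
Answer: $\sqrt{41892 + 3 \sqrt{17}} \approx 204.71$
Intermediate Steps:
$Q{\left(b \right)} = \sqrt{-62 + b}$
$\sqrt{Q{\left(215 \right)} + 41892} = \sqrt{\sqrt{-62 + 215} + 41892} = \sqrt{\sqrt{153} + 41892} = \sqrt{3 \sqrt{17} + 41892} = \sqrt{41892 + 3 \sqrt{17}}$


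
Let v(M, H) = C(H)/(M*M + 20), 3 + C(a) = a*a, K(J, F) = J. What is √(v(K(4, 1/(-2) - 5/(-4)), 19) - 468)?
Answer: I*√16490/6 ≈ 21.402*I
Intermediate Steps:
C(a) = -3 + a² (C(a) = -3 + a*a = -3 + a²)
v(M, H) = (-3 + H²)/(20 + M²) (v(M, H) = (-3 + H²)/(M*M + 20) = (-3 + H²)/(M² + 20) = (-3 + H²)/(20 + M²))
√(v(K(4, 1/(-2) - 5/(-4)), 19) - 468) = √((-3 + 19²)/(20 + 4²) - 468) = √((-3 + 361)/(20 + 16) - 468) = √(358/36 - 468) = √((1/36)*358 - 468) = √(179/18 - 468) = √(-8245/18) = I*√16490/6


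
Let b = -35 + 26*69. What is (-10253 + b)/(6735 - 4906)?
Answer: -274/59 ≈ -4.6441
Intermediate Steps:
b = 1759 (b = -35 + 1794 = 1759)
(-10253 + b)/(6735 - 4906) = (-10253 + 1759)/(6735 - 4906) = -8494/1829 = -8494*1/1829 = -274/59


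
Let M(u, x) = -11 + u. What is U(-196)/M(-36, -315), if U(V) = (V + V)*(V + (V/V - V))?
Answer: 392/47 ≈ 8.3404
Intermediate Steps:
U(V) = 2*V (U(V) = (2*V)*(V + (1 - V)) = (2*V)*1 = 2*V)
U(-196)/M(-36, -315) = (2*(-196))/(-11 - 36) = -392/(-47) = -392*(-1/47) = 392/47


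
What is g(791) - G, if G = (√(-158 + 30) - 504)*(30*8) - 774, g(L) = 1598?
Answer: 123332 - 1920*I*√2 ≈ 1.2333e+5 - 2715.3*I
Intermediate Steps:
G = -121734 + 1920*I*√2 (G = (√(-128) - 504)*240 - 774 = (8*I*√2 - 504)*240 - 774 = (-504 + 8*I*√2)*240 - 774 = (-120960 + 1920*I*√2) - 774 = -121734 + 1920*I*√2 ≈ -1.2173e+5 + 2715.3*I)
g(791) - G = 1598 - (-121734 + 1920*I*√2) = 1598 + (121734 - 1920*I*√2) = 123332 - 1920*I*√2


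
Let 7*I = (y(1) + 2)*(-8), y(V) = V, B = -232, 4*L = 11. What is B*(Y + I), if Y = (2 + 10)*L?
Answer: -48024/7 ≈ -6860.6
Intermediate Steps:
L = 11/4 (L = (¼)*11 = 11/4 ≈ 2.7500)
Y = 33 (Y = (2 + 10)*(11/4) = 12*(11/4) = 33)
I = -24/7 (I = ((1 + 2)*(-8))/7 = (3*(-8))/7 = (⅐)*(-24) = -24/7 ≈ -3.4286)
B*(Y + I) = -232*(33 - 24/7) = -232*207/7 = -48024/7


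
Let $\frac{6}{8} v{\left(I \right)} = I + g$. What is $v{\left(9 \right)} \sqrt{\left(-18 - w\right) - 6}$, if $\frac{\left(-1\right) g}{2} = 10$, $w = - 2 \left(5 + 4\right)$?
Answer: $- \frac{44 i \sqrt{6}}{3} \approx - 35.926 i$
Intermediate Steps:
$w = -18$ ($w = \left(-2\right) 9 = -18$)
$g = -20$ ($g = \left(-2\right) 10 = -20$)
$v{\left(I \right)} = - \frac{80}{3} + \frac{4 I}{3}$ ($v{\left(I \right)} = \frac{4 \left(I - 20\right)}{3} = \frac{4 \left(-20 + I\right)}{3} = - \frac{80}{3} + \frac{4 I}{3}$)
$v{\left(9 \right)} \sqrt{\left(-18 - w\right) - 6} = \left(- \frac{80}{3} + \frac{4}{3} \cdot 9\right) \sqrt{\left(-18 - -18\right) - 6} = \left(- \frac{80}{3} + 12\right) \sqrt{\left(-18 + 18\right) - 6} = - \frac{44 \sqrt{0 - 6}}{3} = - \frac{44 \sqrt{-6}}{3} = - \frac{44 i \sqrt{6}}{3}$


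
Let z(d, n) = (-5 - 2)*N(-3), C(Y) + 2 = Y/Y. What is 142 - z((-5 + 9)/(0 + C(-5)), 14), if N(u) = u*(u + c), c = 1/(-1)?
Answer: 226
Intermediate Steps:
C(Y) = -1 (C(Y) = -2 + Y/Y = -2 + 1 = -1)
c = -1
N(u) = u*(-1 + u) (N(u) = u*(u - 1) = u*(-1 + u))
z(d, n) = -84 (z(d, n) = (-5 - 2)*(-3*(-1 - 3)) = -(-21)*(-4) = -7*12 = -84)
142 - z((-5 + 9)/(0 + C(-5)), 14) = 142 - 1*(-84) = 142 + 84 = 226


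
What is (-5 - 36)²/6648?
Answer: 1681/6648 ≈ 0.25286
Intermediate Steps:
(-5 - 36)²/6648 = (-41)²*(1/6648) = 1681*(1/6648) = 1681/6648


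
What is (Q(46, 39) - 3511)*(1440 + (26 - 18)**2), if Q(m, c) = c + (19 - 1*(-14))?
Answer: -5172256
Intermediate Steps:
Q(m, c) = 33 + c (Q(m, c) = c + (19 + 14) = c + 33 = 33 + c)
(Q(46, 39) - 3511)*(1440 + (26 - 18)**2) = ((33 + 39) - 3511)*(1440 + (26 - 18)**2) = (72 - 3511)*(1440 + 8**2) = -3439*(1440 + 64) = -3439*1504 = -5172256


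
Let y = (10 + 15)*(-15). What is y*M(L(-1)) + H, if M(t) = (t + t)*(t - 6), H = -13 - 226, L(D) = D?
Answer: -5489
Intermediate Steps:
H = -239
y = -375 (y = 25*(-15) = -375)
M(t) = 2*t*(-6 + t) (M(t) = (2*t)*(-6 + t) = 2*t*(-6 + t))
y*M(L(-1)) + H = -750*(-1)*(-6 - 1) - 239 = -750*(-1)*(-7) - 239 = -375*14 - 239 = -5250 - 239 = -5489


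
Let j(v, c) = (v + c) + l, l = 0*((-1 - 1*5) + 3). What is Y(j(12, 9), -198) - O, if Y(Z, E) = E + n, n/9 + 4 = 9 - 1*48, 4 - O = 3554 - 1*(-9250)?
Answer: 12215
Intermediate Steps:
l = 0 (l = 0*((-1 - 5) + 3) = 0*(-6 + 3) = 0*(-3) = 0)
O = -12800 (O = 4 - (3554 - 1*(-9250)) = 4 - (3554 + 9250) = 4 - 1*12804 = 4 - 12804 = -12800)
j(v, c) = c + v (j(v, c) = (v + c) + 0 = (c + v) + 0 = c + v)
n = -387 (n = -36 + 9*(9 - 1*48) = -36 + 9*(9 - 48) = -36 + 9*(-39) = -36 - 351 = -387)
Y(Z, E) = -387 + E (Y(Z, E) = E - 387 = -387 + E)
Y(j(12, 9), -198) - O = (-387 - 198) - 1*(-12800) = -585 + 12800 = 12215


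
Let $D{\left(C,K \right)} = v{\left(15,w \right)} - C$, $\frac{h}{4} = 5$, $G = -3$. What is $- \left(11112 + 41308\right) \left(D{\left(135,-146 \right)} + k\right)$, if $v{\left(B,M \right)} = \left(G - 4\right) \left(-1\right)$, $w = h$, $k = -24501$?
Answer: $1291052180$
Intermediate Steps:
$h = 20$ ($h = 4 \cdot 5 = 20$)
$w = 20$
$v{\left(B,M \right)} = 7$ ($v{\left(B,M \right)} = \left(-3 - 4\right) \left(-1\right) = \left(-7\right) \left(-1\right) = 7$)
$D{\left(C,K \right)} = 7 - C$
$- \left(11112 + 41308\right) \left(D{\left(135,-146 \right)} + k\right) = - \left(11112 + 41308\right) \left(\left(7 - 135\right) - 24501\right) = - 52420 \left(\left(7 - 135\right) - 24501\right) = - 52420 \left(-128 - 24501\right) = - 52420 \left(-24629\right) = \left(-1\right) \left(-1291052180\right) = 1291052180$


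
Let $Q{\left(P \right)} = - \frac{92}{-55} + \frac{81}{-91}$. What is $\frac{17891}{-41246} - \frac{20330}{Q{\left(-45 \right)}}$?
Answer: $- \frac{4196918634947}{161560582} \approx -25977.0$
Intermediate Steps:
$Q{\left(P \right)} = \frac{3917}{5005}$ ($Q{\left(P \right)} = \left(-92\right) \left(- \frac{1}{55}\right) + 81 \left(- \frac{1}{91}\right) = \frac{92}{55} - \frac{81}{91} = \frac{3917}{5005}$)
$\frac{17891}{-41246} - \frac{20330}{Q{\left(-45 \right)}} = \frac{17891}{-41246} - \frac{20330}{\frac{3917}{5005}} = 17891 \left(- \frac{1}{41246}\right) - \frac{101751650}{3917} = - \frac{17891}{41246} - \frac{101751650}{3917} = - \frac{4196918634947}{161560582}$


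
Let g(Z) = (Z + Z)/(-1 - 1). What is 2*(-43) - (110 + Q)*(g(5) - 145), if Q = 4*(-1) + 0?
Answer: 15814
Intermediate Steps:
g(Z) = -Z (g(Z) = (2*Z)/(-2) = (2*Z)*(-½) = -Z)
Q = -4 (Q = -4 + 0 = -4)
2*(-43) - (110 + Q)*(g(5) - 145) = 2*(-43) - (110 - 4)*(-1*5 - 145) = -86 - 106*(-5 - 145) = -86 - 106*(-150) = -86 - 1*(-15900) = -86 + 15900 = 15814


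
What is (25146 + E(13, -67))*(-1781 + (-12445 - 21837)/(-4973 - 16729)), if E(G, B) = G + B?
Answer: -161496210360/3617 ≈ -4.4649e+7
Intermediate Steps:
E(G, B) = B + G
(25146 + E(13, -67))*(-1781 + (-12445 - 21837)/(-4973 - 16729)) = (25146 + (-67 + 13))*(-1781 + (-12445 - 21837)/(-4973 - 16729)) = (25146 - 54)*(-1781 - 34282/(-21702)) = 25092*(-1781 - 34282*(-1/21702)) = 25092*(-1781 + 17141/10851) = 25092*(-19308490/10851) = -161496210360/3617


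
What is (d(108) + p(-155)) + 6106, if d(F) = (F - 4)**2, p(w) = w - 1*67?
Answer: 16700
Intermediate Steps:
p(w) = -67 + w (p(w) = w - 67 = -67 + w)
d(F) = (-4 + F)**2
(d(108) + p(-155)) + 6106 = ((-4 + 108)**2 + (-67 - 155)) + 6106 = (104**2 - 222) + 6106 = (10816 - 222) + 6106 = 10594 + 6106 = 16700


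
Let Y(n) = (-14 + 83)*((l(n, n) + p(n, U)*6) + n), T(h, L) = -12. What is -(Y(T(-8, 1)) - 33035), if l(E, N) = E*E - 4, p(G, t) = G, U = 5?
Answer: 29171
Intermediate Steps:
l(E, N) = -4 + E**2 (l(E, N) = E**2 - 4 = -4 + E**2)
Y(n) = -276 + 69*n**2 + 483*n (Y(n) = (-14 + 83)*(((-4 + n**2) + n*6) + n) = 69*(((-4 + n**2) + 6*n) + n) = 69*((-4 + n**2 + 6*n) + n) = 69*(-4 + n**2 + 7*n) = -276 + 69*n**2 + 483*n)
-(Y(T(-8, 1)) - 33035) = -((-276 + 69*(-12)**2 + 483*(-12)) - 33035) = -((-276 + 69*144 - 5796) - 33035) = -((-276 + 9936 - 5796) - 33035) = -(3864 - 33035) = -1*(-29171) = 29171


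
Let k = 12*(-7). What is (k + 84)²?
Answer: 0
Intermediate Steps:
k = -84
(k + 84)² = (-84 + 84)² = 0² = 0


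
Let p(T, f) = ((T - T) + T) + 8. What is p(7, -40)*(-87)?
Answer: -1305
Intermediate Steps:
p(T, f) = 8 + T (p(T, f) = (0 + T) + 8 = T + 8 = 8 + T)
p(7, -40)*(-87) = (8 + 7)*(-87) = 15*(-87) = -1305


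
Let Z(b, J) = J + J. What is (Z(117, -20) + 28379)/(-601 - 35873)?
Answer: -28339/36474 ≈ -0.77696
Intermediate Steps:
Z(b, J) = 2*J
(Z(117, -20) + 28379)/(-601 - 35873) = (2*(-20) + 28379)/(-601 - 35873) = (-40 + 28379)/(-36474) = 28339*(-1/36474) = -28339/36474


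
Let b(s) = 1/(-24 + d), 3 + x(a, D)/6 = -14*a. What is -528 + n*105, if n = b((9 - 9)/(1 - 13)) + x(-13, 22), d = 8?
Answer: 1795767/16 ≈ 1.1224e+5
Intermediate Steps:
x(a, D) = -18 - 84*a (x(a, D) = -18 + 6*(-14*a) = -18 - 84*a)
b(s) = -1/16 (b(s) = 1/(-24 + 8) = 1/(-16) = -1/16)
n = 17183/16 (n = -1/16 + (-18 - 84*(-13)) = -1/16 + (-18 + 1092) = -1/16 + 1074 = 17183/16 ≈ 1073.9)
-528 + n*105 = -528 + (17183/16)*105 = -528 + 1804215/16 = 1795767/16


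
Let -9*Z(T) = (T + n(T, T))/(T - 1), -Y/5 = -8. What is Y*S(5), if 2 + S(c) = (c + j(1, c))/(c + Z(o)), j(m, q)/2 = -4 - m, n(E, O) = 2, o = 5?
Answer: -21040/173 ≈ -121.62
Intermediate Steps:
Y = 40 (Y = -5*(-8) = 40)
j(m, q) = -8 - 2*m (j(m, q) = 2*(-4 - m) = -8 - 2*m)
Z(T) = -(2 + T)/(9*(-1 + T)) (Z(T) = -(T + 2)/(9*(T - 1)) = -(2 + T)/(9*(-1 + T)))
S(c) = -2 + (-10 + c)/(-7/36 + c) (S(c) = -2 + (c + (-8 - 2*1))/(c + (-2 - 1*5)/(9*(-1 + 5))) = -2 + (c + (-8 - 2))/(c + (1/9)*(-2 - 5)/4) = -2 + (c - 10)/(c + (1/9)*(1/4)*(-7)) = -2 + (-10 + c)/(c - 7/36) = -2 + (-10 + c)/(-7/36 + c))
Y*S(5) = 40*(2*(-173 - 18*5)/(-7 + 36*5)) = 40*(2*(-173 - 90)/(-7 + 180)) = 40*(2*(-263)/173) = 40*(2*(1/173)*(-263)) = 40*(-526/173) = -21040/173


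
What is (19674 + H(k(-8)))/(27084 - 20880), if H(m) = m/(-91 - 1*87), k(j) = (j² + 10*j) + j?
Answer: 291833/92026 ≈ 3.1712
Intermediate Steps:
k(j) = j² + 11*j
H(m) = -m/178 (H(m) = m/(-91 - 87) = m/(-178) = m*(-1/178) = -m/178)
(19674 + H(k(-8)))/(27084 - 20880) = (19674 - (-4)*(11 - 8)/89)/(27084 - 20880) = (19674 - (-4)*3/89)/6204 = (19674 - 1/178*(-24))*(1/6204) = (19674 + 12/89)*(1/6204) = (1750998/89)*(1/6204) = 291833/92026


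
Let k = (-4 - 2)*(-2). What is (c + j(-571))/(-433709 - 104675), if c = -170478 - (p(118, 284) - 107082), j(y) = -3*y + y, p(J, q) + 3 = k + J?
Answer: 5671/48944 ≈ 0.11587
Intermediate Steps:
k = 12 (k = -6*(-2) = 12)
p(J, q) = 9 + J (p(J, q) = -3 + (12 + J) = 9 + J)
j(y) = -2*y
c = -63523 (c = -170478 - ((9 + 118) - 107082) = -170478 - (127 - 107082) = -170478 - 1*(-106955) = -170478 + 106955 = -63523)
(c + j(-571))/(-433709 - 104675) = (-63523 - 2*(-571))/(-433709 - 104675) = (-63523 + 1142)/(-538384) = -62381*(-1/538384) = 5671/48944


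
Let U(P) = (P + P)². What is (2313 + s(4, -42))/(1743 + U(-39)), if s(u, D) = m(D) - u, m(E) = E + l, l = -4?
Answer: 2263/7827 ≈ 0.28913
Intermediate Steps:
m(E) = -4 + E (m(E) = E - 4 = -4 + E)
U(P) = 4*P² (U(P) = (2*P)² = 4*P²)
s(u, D) = -4 + D - u (s(u, D) = (-4 + D) - u = -4 + D - u)
(2313 + s(4, -42))/(1743 + U(-39)) = (2313 + (-4 - 42 - 1*4))/(1743 + 4*(-39)²) = (2313 + (-4 - 42 - 4))/(1743 + 4*1521) = (2313 - 50)/(1743 + 6084) = 2263/7827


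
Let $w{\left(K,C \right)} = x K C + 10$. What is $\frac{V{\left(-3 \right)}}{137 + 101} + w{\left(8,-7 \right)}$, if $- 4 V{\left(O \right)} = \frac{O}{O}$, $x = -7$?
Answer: $\frac{382703}{952} \approx 402.0$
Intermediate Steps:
$V{\left(O \right)} = - \frac{1}{4}$ ($V{\left(O \right)} = - \frac{O \frac{1}{O}}{4} = \left(- \frac{1}{4}\right) 1 = - \frac{1}{4}$)
$w{\left(K,C \right)} = 10 - 7 C K$ ($w{\left(K,C \right)} = - 7 K C + 10 = - 7 C K + 10 = 10 - 7 C K$)
$\frac{V{\left(-3 \right)}}{137 + 101} + w{\left(8,-7 \right)} = - \frac{1}{4 \left(137 + 101\right)} - \left(-10 - 392\right) = - \frac{1}{4 \cdot 238} + \left(10 + 392\right) = \left(- \frac{1}{4}\right) \frac{1}{238} + 402 = - \frac{1}{952} + 402 = \frac{382703}{952}$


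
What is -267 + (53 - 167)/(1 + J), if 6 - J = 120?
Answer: -30057/113 ≈ -265.99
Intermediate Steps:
J = -114 (J = 6 - 1*120 = 6 - 120 = -114)
-267 + (53 - 167)/(1 + J) = -267 + (53 - 167)/(1 - 114) = -267 - 114/(-113) = -267 - 114*(-1/113) = -267 + 114/113 = -30057/113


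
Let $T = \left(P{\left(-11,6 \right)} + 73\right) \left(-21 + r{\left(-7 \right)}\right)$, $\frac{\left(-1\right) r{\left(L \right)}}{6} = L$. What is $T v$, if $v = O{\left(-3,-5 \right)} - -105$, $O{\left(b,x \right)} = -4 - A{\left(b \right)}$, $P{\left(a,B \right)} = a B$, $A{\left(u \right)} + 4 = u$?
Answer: $15876$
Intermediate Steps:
$r{\left(L \right)} = - 6 L$
$A{\left(u \right)} = -4 + u$
$P{\left(a,B \right)} = B a$
$O{\left(b,x \right)} = - b$ ($O{\left(b,x \right)} = -4 - \left(-4 + b\right) = - b$)
$v = 108$ ($v = \left(-1\right) \left(-3\right) - -105 = 3 + 105 = 108$)
$T = 147$ ($T = \left(6 \left(-11\right) + 73\right) \left(-21 - -42\right) = \left(-66 + 73\right) \left(-21 + 42\right) = 7 \cdot 21 = 147$)
$T v = 147 \cdot 108 = 15876$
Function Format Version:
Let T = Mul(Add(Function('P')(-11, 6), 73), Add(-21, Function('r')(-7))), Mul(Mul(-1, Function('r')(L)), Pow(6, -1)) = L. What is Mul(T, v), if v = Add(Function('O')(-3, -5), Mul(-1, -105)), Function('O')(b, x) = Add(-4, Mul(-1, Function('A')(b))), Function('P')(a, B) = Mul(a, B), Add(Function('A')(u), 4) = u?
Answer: 15876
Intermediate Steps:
Function('r')(L) = Mul(-6, L)
Function('A')(u) = Add(-4, u)
Function('P')(a, B) = Mul(B, a)
Function('O')(b, x) = Mul(-1, b) (Function('O')(b, x) = Add(-4, Mul(-1, Add(-4, b))) = Add(-4, Add(4, Mul(-1, b))) = Mul(-1, b))
v = 108 (v = Add(Mul(-1, -3), Mul(-1, -105)) = Add(3, 105) = 108)
T = 147 (T = Mul(Add(Mul(6, -11), 73), Add(-21, Mul(-6, -7))) = Mul(Add(-66, 73), Add(-21, 42)) = Mul(7, 21) = 147)
Mul(T, v) = Mul(147, 108) = 15876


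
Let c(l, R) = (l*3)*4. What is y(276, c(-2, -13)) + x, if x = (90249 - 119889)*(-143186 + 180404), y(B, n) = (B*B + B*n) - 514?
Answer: -1103072482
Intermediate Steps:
c(l, R) = 12*l (c(l, R) = (3*l)*4 = 12*l)
y(B, n) = -514 + B² + B*n (y(B, n) = (B² + B*n) - 514 = -514 + B² + B*n)
x = -1103141520 (x = -29640*37218 = -1103141520)
y(276, c(-2, -13)) + x = (-514 + 276² + 276*(12*(-2))) - 1103141520 = (-514 + 76176 + 276*(-24)) - 1103141520 = (-514 + 76176 - 6624) - 1103141520 = 69038 - 1103141520 = -1103072482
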